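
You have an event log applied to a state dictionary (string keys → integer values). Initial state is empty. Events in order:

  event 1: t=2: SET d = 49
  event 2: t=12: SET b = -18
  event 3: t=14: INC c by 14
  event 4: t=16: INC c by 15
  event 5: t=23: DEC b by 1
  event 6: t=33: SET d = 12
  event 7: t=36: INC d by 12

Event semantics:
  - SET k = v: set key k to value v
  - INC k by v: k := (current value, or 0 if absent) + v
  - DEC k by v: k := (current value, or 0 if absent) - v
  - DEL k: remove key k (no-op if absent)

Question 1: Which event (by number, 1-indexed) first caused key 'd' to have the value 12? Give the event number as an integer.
Looking for first event where d becomes 12:
  event 1: d = 49
  event 2: d = 49
  event 3: d = 49
  event 4: d = 49
  event 5: d = 49
  event 6: d 49 -> 12  <-- first match

Answer: 6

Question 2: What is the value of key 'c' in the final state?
Answer: 29

Derivation:
Track key 'c' through all 7 events:
  event 1 (t=2: SET d = 49): c unchanged
  event 2 (t=12: SET b = -18): c unchanged
  event 3 (t=14: INC c by 14): c (absent) -> 14
  event 4 (t=16: INC c by 15): c 14 -> 29
  event 5 (t=23: DEC b by 1): c unchanged
  event 6 (t=33: SET d = 12): c unchanged
  event 7 (t=36: INC d by 12): c unchanged
Final: c = 29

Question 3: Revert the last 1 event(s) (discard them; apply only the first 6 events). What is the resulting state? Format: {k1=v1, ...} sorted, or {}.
Answer: {b=-19, c=29, d=12}

Derivation:
Keep first 6 events (discard last 1):
  after event 1 (t=2: SET d = 49): {d=49}
  after event 2 (t=12: SET b = -18): {b=-18, d=49}
  after event 3 (t=14: INC c by 14): {b=-18, c=14, d=49}
  after event 4 (t=16: INC c by 15): {b=-18, c=29, d=49}
  after event 5 (t=23: DEC b by 1): {b=-19, c=29, d=49}
  after event 6 (t=33: SET d = 12): {b=-19, c=29, d=12}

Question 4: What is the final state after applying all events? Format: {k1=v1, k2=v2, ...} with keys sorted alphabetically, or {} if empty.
  after event 1 (t=2: SET d = 49): {d=49}
  after event 2 (t=12: SET b = -18): {b=-18, d=49}
  after event 3 (t=14: INC c by 14): {b=-18, c=14, d=49}
  after event 4 (t=16: INC c by 15): {b=-18, c=29, d=49}
  after event 5 (t=23: DEC b by 1): {b=-19, c=29, d=49}
  after event 6 (t=33: SET d = 12): {b=-19, c=29, d=12}
  after event 7 (t=36: INC d by 12): {b=-19, c=29, d=24}

Answer: {b=-19, c=29, d=24}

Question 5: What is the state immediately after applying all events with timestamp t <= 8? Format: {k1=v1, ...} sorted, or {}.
Apply events with t <= 8 (1 events):
  after event 1 (t=2: SET d = 49): {d=49}

Answer: {d=49}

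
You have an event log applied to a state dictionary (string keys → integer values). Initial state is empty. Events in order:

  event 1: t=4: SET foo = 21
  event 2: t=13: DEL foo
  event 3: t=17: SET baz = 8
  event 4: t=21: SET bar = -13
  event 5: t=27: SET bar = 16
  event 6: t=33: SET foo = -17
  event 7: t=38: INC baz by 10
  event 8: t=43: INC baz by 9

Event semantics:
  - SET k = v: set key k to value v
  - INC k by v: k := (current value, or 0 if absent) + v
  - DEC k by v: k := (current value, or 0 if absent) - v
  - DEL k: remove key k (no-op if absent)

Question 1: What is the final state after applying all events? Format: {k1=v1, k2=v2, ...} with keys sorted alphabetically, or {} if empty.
  after event 1 (t=4: SET foo = 21): {foo=21}
  after event 2 (t=13: DEL foo): {}
  after event 3 (t=17: SET baz = 8): {baz=8}
  after event 4 (t=21: SET bar = -13): {bar=-13, baz=8}
  after event 5 (t=27: SET bar = 16): {bar=16, baz=8}
  after event 6 (t=33: SET foo = -17): {bar=16, baz=8, foo=-17}
  after event 7 (t=38: INC baz by 10): {bar=16, baz=18, foo=-17}
  after event 8 (t=43: INC baz by 9): {bar=16, baz=27, foo=-17}

Answer: {bar=16, baz=27, foo=-17}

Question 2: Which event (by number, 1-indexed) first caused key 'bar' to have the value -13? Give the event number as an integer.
Answer: 4

Derivation:
Looking for first event where bar becomes -13:
  event 4: bar (absent) -> -13  <-- first match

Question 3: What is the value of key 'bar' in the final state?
Track key 'bar' through all 8 events:
  event 1 (t=4: SET foo = 21): bar unchanged
  event 2 (t=13: DEL foo): bar unchanged
  event 3 (t=17: SET baz = 8): bar unchanged
  event 4 (t=21: SET bar = -13): bar (absent) -> -13
  event 5 (t=27: SET bar = 16): bar -13 -> 16
  event 6 (t=33: SET foo = -17): bar unchanged
  event 7 (t=38: INC baz by 10): bar unchanged
  event 8 (t=43: INC baz by 9): bar unchanged
Final: bar = 16

Answer: 16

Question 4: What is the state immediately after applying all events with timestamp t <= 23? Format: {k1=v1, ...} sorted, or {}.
Answer: {bar=-13, baz=8}

Derivation:
Apply events with t <= 23 (4 events):
  after event 1 (t=4: SET foo = 21): {foo=21}
  after event 2 (t=13: DEL foo): {}
  after event 3 (t=17: SET baz = 8): {baz=8}
  after event 4 (t=21: SET bar = -13): {bar=-13, baz=8}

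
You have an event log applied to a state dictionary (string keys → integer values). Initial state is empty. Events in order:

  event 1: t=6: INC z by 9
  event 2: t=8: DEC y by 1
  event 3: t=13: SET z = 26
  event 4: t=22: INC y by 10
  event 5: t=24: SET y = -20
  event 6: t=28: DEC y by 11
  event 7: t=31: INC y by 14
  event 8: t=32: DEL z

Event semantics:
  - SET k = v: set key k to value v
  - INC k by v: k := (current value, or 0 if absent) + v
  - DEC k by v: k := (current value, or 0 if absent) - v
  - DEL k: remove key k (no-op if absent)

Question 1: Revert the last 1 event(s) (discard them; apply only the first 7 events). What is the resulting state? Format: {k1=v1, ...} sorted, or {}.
Keep first 7 events (discard last 1):
  after event 1 (t=6: INC z by 9): {z=9}
  after event 2 (t=8: DEC y by 1): {y=-1, z=9}
  after event 3 (t=13: SET z = 26): {y=-1, z=26}
  after event 4 (t=22: INC y by 10): {y=9, z=26}
  after event 5 (t=24: SET y = -20): {y=-20, z=26}
  after event 6 (t=28: DEC y by 11): {y=-31, z=26}
  after event 7 (t=31: INC y by 14): {y=-17, z=26}

Answer: {y=-17, z=26}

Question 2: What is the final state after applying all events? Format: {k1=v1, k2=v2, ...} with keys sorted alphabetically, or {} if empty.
Answer: {y=-17}

Derivation:
  after event 1 (t=6: INC z by 9): {z=9}
  after event 2 (t=8: DEC y by 1): {y=-1, z=9}
  after event 3 (t=13: SET z = 26): {y=-1, z=26}
  after event 4 (t=22: INC y by 10): {y=9, z=26}
  after event 5 (t=24: SET y = -20): {y=-20, z=26}
  after event 6 (t=28: DEC y by 11): {y=-31, z=26}
  after event 7 (t=31: INC y by 14): {y=-17, z=26}
  after event 8 (t=32: DEL z): {y=-17}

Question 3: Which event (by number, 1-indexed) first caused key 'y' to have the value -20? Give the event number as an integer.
Answer: 5

Derivation:
Looking for first event where y becomes -20:
  event 2: y = -1
  event 3: y = -1
  event 4: y = 9
  event 5: y 9 -> -20  <-- first match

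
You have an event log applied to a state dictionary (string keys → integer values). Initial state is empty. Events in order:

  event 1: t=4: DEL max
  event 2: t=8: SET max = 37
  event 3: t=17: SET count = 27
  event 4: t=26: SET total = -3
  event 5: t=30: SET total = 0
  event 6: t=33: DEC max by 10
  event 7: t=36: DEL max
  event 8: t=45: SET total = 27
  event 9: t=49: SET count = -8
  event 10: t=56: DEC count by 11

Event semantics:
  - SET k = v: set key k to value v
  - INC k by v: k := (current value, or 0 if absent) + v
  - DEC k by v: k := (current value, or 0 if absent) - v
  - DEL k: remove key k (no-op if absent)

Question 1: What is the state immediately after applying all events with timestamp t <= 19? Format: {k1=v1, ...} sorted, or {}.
Answer: {count=27, max=37}

Derivation:
Apply events with t <= 19 (3 events):
  after event 1 (t=4: DEL max): {}
  after event 2 (t=8: SET max = 37): {max=37}
  after event 3 (t=17: SET count = 27): {count=27, max=37}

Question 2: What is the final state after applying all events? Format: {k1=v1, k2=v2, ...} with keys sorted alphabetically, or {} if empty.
  after event 1 (t=4: DEL max): {}
  after event 2 (t=8: SET max = 37): {max=37}
  after event 3 (t=17: SET count = 27): {count=27, max=37}
  after event 4 (t=26: SET total = -3): {count=27, max=37, total=-3}
  after event 5 (t=30: SET total = 0): {count=27, max=37, total=0}
  after event 6 (t=33: DEC max by 10): {count=27, max=27, total=0}
  after event 7 (t=36: DEL max): {count=27, total=0}
  after event 8 (t=45: SET total = 27): {count=27, total=27}
  after event 9 (t=49: SET count = -8): {count=-8, total=27}
  after event 10 (t=56: DEC count by 11): {count=-19, total=27}

Answer: {count=-19, total=27}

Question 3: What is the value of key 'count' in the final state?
Answer: -19

Derivation:
Track key 'count' through all 10 events:
  event 1 (t=4: DEL max): count unchanged
  event 2 (t=8: SET max = 37): count unchanged
  event 3 (t=17: SET count = 27): count (absent) -> 27
  event 4 (t=26: SET total = -3): count unchanged
  event 5 (t=30: SET total = 0): count unchanged
  event 6 (t=33: DEC max by 10): count unchanged
  event 7 (t=36: DEL max): count unchanged
  event 8 (t=45: SET total = 27): count unchanged
  event 9 (t=49: SET count = -8): count 27 -> -8
  event 10 (t=56: DEC count by 11): count -8 -> -19
Final: count = -19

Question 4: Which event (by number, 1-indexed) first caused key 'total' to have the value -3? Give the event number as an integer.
Answer: 4

Derivation:
Looking for first event where total becomes -3:
  event 4: total (absent) -> -3  <-- first match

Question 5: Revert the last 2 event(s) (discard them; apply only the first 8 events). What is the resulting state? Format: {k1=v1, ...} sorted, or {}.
Answer: {count=27, total=27}

Derivation:
Keep first 8 events (discard last 2):
  after event 1 (t=4: DEL max): {}
  after event 2 (t=8: SET max = 37): {max=37}
  after event 3 (t=17: SET count = 27): {count=27, max=37}
  after event 4 (t=26: SET total = -3): {count=27, max=37, total=-3}
  after event 5 (t=30: SET total = 0): {count=27, max=37, total=0}
  after event 6 (t=33: DEC max by 10): {count=27, max=27, total=0}
  after event 7 (t=36: DEL max): {count=27, total=0}
  after event 8 (t=45: SET total = 27): {count=27, total=27}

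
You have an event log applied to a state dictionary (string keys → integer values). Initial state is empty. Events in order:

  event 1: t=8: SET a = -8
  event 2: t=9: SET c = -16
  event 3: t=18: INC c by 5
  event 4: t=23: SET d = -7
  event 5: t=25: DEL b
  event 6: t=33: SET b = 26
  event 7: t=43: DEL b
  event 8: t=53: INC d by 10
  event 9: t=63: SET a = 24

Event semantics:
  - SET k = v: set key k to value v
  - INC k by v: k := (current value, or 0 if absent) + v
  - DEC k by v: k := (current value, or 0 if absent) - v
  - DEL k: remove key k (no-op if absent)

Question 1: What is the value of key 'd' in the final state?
Track key 'd' through all 9 events:
  event 1 (t=8: SET a = -8): d unchanged
  event 2 (t=9: SET c = -16): d unchanged
  event 3 (t=18: INC c by 5): d unchanged
  event 4 (t=23: SET d = -7): d (absent) -> -7
  event 5 (t=25: DEL b): d unchanged
  event 6 (t=33: SET b = 26): d unchanged
  event 7 (t=43: DEL b): d unchanged
  event 8 (t=53: INC d by 10): d -7 -> 3
  event 9 (t=63: SET a = 24): d unchanged
Final: d = 3

Answer: 3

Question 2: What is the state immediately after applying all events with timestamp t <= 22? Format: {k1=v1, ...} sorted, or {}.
Apply events with t <= 22 (3 events):
  after event 1 (t=8: SET a = -8): {a=-8}
  after event 2 (t=9: SET c = -16): {a=-8, c=-16}
  after event 3 (t=18: INC c by 5): {a=-8, c=-11}

Answer: {a=-8, c=-11}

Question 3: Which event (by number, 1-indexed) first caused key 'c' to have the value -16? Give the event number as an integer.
Answer: 2

Derivation:
Looking for first event where c becomes -16:
  event 2: c (absent) -> -16  <-- first match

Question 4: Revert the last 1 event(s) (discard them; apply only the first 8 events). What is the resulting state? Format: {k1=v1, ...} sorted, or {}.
Answer: {a=-8, c=-11, d=3}

Derivation:
Keep first 8 events (discard last 1):
  after event 1 (t=8: SET a = -8): {a=-8}
  after event 2 (t=9: SET c = -16): {a=-8, c=-16}
  after event 3 (t=18: INC c by 5): {a=-8, c=-11}
  after event 4 (t=23: SET d = -7): {a=-8, c=-11, d=-7}
  after event 5 (t=25: DEL b): {a=-8, c=-11, d=-7}
  after event 6 (t=33: SET b = 26): {a=-8, b=26, c=-11, d=-7}
  after event 7 (t=43: DEL b): {a=-8, c=-11, d=-7}
  after event 8 (t=53: INC d by 10): {a=-8, c=-11, d=3}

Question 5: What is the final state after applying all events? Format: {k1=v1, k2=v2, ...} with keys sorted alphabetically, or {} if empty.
  after event 1 (t=8: SET a = -8): {a=-8}
  after event 2 (t=9: SET c = -16): {a=-8, c=-16}
  after event 3 (t=18: INC c by 5): {a=-8, c=-11}
  after event 4 (t=23: SET d = -7): {a=-8, c=-11, d=-7}
  after event 5 (t=25: DEL b): {a=-8, c=-11, d=-7}
  after event 6 (t=33: SET b = 26): {a=-8, b=26, c=-11, d=-7}
  after event 7 (t=43: DEL b): {a=-8, c=-11, d=-7}
  after event 8 (t=53: INC d by 10): {a=-8, c=-11, d=3}
  after event 9 (t=63: SET a = 24): {a=24, c=-11, d=3}

Answer: {a=24, c=-11, d=3}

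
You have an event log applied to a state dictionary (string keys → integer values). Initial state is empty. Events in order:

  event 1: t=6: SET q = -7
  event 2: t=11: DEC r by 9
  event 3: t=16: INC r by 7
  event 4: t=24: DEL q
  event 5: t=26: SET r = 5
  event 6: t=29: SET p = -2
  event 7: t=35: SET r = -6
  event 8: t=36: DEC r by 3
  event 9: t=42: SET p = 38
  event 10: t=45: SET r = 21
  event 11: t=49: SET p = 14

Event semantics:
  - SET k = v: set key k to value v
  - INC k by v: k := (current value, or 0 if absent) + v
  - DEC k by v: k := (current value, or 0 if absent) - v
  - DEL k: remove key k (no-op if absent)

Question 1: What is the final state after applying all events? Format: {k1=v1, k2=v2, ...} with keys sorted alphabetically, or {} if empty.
  after event 1 (t=6: SET q = -7): {q=-7}
  after event 2 (t=11: DEC r by 9): {q=-7, r=-9}
  after event 3 (t=16: INC r by 7): {q=-7, r=-2}
  after event 4 (t=24: DEL q): {r=-2}
  after event 5 (t=26: SET r = 5): {r=5}
  after event 6 (t=29: SET p = -2): {p=-2, r=5}
  after event 7 (t=35: SET r = -6): {p=-2, r=-6}
  after event 8 (t=36: DEC r by 3): {p=-2, r=-9}
  after event 9 (t=42: SET p = 38): {p=38, r=-9}
  after event 10 (t=45: SET r = 21): {p=38, r=21}
  after event 11 (t=49: SET p = 14): {p=14, r=21}

Answer: {p=14, r=21}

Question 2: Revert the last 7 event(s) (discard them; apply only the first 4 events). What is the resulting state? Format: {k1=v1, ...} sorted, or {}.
Keep first 4 events (discard last 7):
  after event 1 (t=6: SET q = -7): {q=-7}
  after event 2 (t=11: DEC r by 9): {q=-7, r=-9}
  after event 3 (t=16: INC r by 7): {q=-7, r=-2}
  after event 4 (t=24: DEL q): {r=-2}

Answer: {r=-2}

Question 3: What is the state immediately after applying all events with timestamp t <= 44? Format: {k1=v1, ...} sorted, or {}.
Apply events with t <= 44 (9 events):
  after event 1 (t=6: SET q = -7): {q=-7}
  after event 2 (t=11: DEC r by 9): {q=-7, r=-9}
  after event 3 (t=16: INC r by 7): {q=-7, r=-2}
  after event 4 (t=24: DEL q): {r=-2}
  after event 5 (t=26: SET r = 5): {r=5}
  after event 6 (t=29: SET p = -2): {p=-2, r=5}
  after event 7 (t=35: SET r = -6): {p=-2, r=-6}
  after event 8 (t=36: DEC r by 3): {p=-2, r=-9}
  after event 9 (t=42: SET p = 38): {p=38, r=-9}

Answer: {p=38, r=-9}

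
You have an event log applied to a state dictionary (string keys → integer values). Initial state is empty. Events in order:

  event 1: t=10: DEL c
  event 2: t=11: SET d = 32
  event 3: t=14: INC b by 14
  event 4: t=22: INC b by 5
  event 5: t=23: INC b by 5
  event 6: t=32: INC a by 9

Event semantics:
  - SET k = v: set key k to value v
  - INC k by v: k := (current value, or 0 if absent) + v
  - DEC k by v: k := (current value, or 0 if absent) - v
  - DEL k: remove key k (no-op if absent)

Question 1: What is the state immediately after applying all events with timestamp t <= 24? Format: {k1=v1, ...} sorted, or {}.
Answer: {b=24, d=32}

Derivation:
Apply events with t <= 24 (5 events):
  after event 1 (t=10: DEL c): {}
  after event 2 (t=11: SET d = 32): {d=32}
  after event 3 (t=14: INC b by 14): {b=14, d=32}
  after event 4 (t=22: INC b by 5): {b=19, d=32}
  after event 5 (t=23: INC b by 5): {b=24, d=32}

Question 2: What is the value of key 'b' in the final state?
Track key 'b' through all 6 events:
  event 1 (t=10: DEL c): b unchanged
  event 2 (t=11: SET d = 32): b unchanged
  event 3 (t=14: INC b by 14): b (absent) -> 14
  event 4 (t=22: INC b by 5): b 14 -> 19
  event 5 (t=23: INC b by 5): b 19 -> 24
  event 6 (t=32: INC a by 9): b unchanged
Final: b = 24

Answer: 24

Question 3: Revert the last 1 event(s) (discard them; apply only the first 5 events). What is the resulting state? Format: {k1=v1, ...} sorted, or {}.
Answer: {b=24, d=32}

Derivation:
Keep first 5 events (discard last 1):
  after event 1 (t=10: DEL c): {}
  after event 2 (t=11: SET d = 32): {d=32}
  after event 3 (t=14: INC b by 14): {b=14, d=32}
  after event 4 (t=22: INC b by 5): {b=19, d=32}
  after event 5 (t=23: INC b by 5): {b=24, d=32}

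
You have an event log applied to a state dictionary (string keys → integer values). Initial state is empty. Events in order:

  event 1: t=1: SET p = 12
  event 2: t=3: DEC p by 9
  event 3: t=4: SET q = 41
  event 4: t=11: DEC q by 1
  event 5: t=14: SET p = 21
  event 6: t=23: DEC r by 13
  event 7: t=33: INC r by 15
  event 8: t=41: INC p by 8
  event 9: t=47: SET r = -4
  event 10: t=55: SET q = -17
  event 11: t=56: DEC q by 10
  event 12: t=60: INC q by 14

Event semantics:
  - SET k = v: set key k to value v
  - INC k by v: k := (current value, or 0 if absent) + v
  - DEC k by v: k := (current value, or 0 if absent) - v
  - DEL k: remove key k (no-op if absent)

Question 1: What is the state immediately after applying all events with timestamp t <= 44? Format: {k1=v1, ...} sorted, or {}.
Answer: {p=29, q=40, r=2}

Derivation:
Apply events with t <= 44 (8 events):
  after event 1 (t=1: SET p = 12): {p=12}
  after event 2 (t=3: DEC p by 9): {p=3}
  after event 3 (t=4: SET q = 41): {p=3, q=41}
  after event 4 (t=11: DEC q by 1): {p=3, q=40}
  after event 5 (t=14: SET p = 21): {p=21, q=40}
  after event 6 (t=23: DEC r by 13): {p=21, q=40, r=-13}
  after event 7 (t=33: INC r by 15): {p=21, q=40, r=2}
  after event 8 (t=41: INC p by 8): {p=29, q=40, r=2}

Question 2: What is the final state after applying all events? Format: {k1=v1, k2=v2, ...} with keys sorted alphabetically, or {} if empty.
Answer: {p=29, q=-13, r=-4}

Derivation:
  after event 1 (t=1: SET p = 12): {p=12}
  after event 2 (t=3: DEC p by 9): {p=3}
  after event 3 (t=4: SET q = 41): {p=3, q=41}
  after event 4 (t=11: DEC q by 1): {p=3, q=40}
  after event 5 (t=14: SET p = 21): {p=21, q=40}
  after event 6 (t=23: DEC r by 13): {p=21, q=40, r=-13}
  after event 7 (t=33: INC r by 15): {p=21, q=40, r=2}
  after event 8 (t=41: INC p by 8): {p=29, q=40, r=2}
  after event 9 (t=47: SET r = -4): {p=29, q=40, r=-4}
  after event 10 (t=55: SET q = -17): {p=29, q=-17, r=-4}
  after event 11 (t=56: DEC q by 10): {p=29, q=-27, r=-4}
  after event 12 (t=60: INC q by 14): {p=29, q=-13, r=-4}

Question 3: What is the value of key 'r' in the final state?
Answer: -4

Derivation:
Track key 'r' through all 12 events:
  event 1 (t=1: SET p = 12): r unchanged
  event 2 (t=3: DEC p by 9): r unchanged
  event 3 (t=4: SET q = 41): r unchanged
  event 4 (t=11: DEC q by 1): r unchanged
  event 5 (t=14: SET p = 21): r unchanged
  event 6 (t=23: DEC r by 13): r (absent) -> -13
  event 7 (t=33: INC r by 15): r -13 -> 2
  event 8 (t=41: INC p by 8): r unchanged
  event 9 (t=47: SET r = -4): r 2 -> -4
  event 10 (t=55: SET q = -17): r unchanged
  event 11 (t=56: DEC q by 10): r unchanged
  event 12 (t=60: INC q by 14): r unchanged
Final: r = -4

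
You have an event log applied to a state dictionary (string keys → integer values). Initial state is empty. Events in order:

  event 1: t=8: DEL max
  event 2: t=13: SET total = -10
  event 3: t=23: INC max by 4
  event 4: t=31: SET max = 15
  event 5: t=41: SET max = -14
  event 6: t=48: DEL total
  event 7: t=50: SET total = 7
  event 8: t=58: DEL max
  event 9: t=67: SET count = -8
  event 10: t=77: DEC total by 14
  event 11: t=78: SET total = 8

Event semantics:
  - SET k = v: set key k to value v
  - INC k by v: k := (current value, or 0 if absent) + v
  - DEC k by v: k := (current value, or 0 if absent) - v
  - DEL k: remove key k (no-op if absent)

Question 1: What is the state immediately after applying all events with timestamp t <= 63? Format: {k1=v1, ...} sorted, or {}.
Apply events with t <= 63 (8 events):
  after event 1 (t=8: DEL max): {}
  after event 2 (t=13: SET total = -10): {total=-10}
  after event 3 (t=23: INC max by 4): {max=4, total=-10}
  after event 4 (t=31: SET max = 15): {max=15, total=-10}
  after event 5 (t=41: SET max = -14): {max=-14, total=-10}
  after event 6 (t=48: DEL total): {max=-14}
  after event 7 (t=50: SET total = 7): {max=-14, total=7}
  after event 8 (t=58: DEL max): {total=7}

Answer: {total=7}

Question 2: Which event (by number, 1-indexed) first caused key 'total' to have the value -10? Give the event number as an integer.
Answer: 2

Derivation:
Looking for first event where total becomes -10:
  event 2: total (absent) -> -10  <-- first match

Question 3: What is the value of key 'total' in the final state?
Answer: 8

Derivation:
Track key 'total' through all 11 events:
  event 1 (t=8: DEL max): total unchanged
  event 2 (t=13: SET total = -10): total (absent) -> -10
  event 3 (t=23: INC max by 4): total unchanged
  event 4 (t=31: SET max = 15): total unchanged
  event 5 (t=41: SET max = -14): total unchanged
  event 6 (t=48: DEL total): total -10 -> (absent)
  event 7 (t=50: SET total = 7): total (absent) -> 7
  event 8 (t=58: DEL max): total unchanged
  event 9 (t=67: SET count = -8): total unchanged
  event 10 (t=77: DEC total by 14): total 7 -> -7
  event 11 (t=78: SET total = 8): total -7 -> 8
Final: total = 8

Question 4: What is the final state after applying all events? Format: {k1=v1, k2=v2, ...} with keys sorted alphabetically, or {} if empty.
  after event 1 (t=8: DEL max): {}
  after event 2 (t=13: SET total = -10): {total=-10}
  after event 3 (t=23: INC max by 4): {max=4, total=-10}
  after event 4 (t=31: SET max = 15): {max=15, total=-10}
  after event 5 (t=41: SET max = -14): {max=-14, total=-10}
  after event 6 (t=48: DEL total): {max=-14}
  after event 7 (t=50: SET total = 7): {max=-14, total=7}
  after event 8 (t=58: DEL max): {total=7}
  after event 9 (t=67: SET count = -8): {count=-8, total=7}
  after event 10 (t=77: DEC total by 14): {count=-8, total=-7}
  after event 11 (t=78: SET total = 8): {count=-8, total=8}

Answer: {count=-8, total=8}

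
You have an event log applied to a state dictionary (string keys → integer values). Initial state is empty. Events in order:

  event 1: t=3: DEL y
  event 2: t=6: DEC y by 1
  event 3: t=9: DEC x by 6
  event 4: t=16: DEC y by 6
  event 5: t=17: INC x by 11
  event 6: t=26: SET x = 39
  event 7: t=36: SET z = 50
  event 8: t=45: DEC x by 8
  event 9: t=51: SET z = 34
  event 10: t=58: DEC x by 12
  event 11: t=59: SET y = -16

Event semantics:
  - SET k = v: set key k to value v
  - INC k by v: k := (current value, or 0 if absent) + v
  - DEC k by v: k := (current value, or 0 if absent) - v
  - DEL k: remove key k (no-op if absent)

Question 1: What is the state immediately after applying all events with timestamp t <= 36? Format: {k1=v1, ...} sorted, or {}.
Answer: {x=39, y=-7, z=50}

Derivation:
Apply events with t <= 36 (7 events):
  after event 1 (t=3: DEL y): {}
  after event 2 (t=6: DEC y by 1): {y=-1}
  after event 3 (t=9: DEC x by 6): {x=-6, y=-1}
  after event 4 (t=16: DEC y by 6): {x=-6, y=-7}
  after event 5 (t=17: INC x by 11): {x=5, y=-7}
  after event 6 (t=26: SET x = 39): {x=39, y=-7}
  after event 7 (t=36: SET z = 50): {x=39, y=-7, z=50}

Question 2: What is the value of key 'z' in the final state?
Answer: 34

Derivation:
Track key 'z' through all 11 events:
  event 1 (t=3: DEL y): z unchanged
  event 2 (t=6: DEC y by 1): z unchanged
  event 3 (t=9: DEC x by 6): z unchanged
  event 4 (t=16: DEC y by 6): z unchanged
  event 5 (t=17: INC x by 11): z unchanged
  event 6 (t=26: SET x = 39): z unchanged
  event 7 (t=36: SET z = 50): z (absent) -> 50
  event 8 (t=45: DEC x by 8): z unchanged
  event 9 (t=51: SET z = 34): z 50 -> 34
  event 10 (t=58: DEC x by 12): z unchanged
  event 11 (t=59: SET y = -16): z unchanged
Final: z = 34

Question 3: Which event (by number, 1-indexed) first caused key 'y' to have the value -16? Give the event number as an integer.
Looking for first event where y becomes -16:
  event 2: y = -1
  event 3: y = -1
  event 4: y = -7
  event 5: y = -7
  event 6: y = -7
  event 7: y = -7
  event 8: y = -7
  event 9: y = -7
  event 10: y = -7
  event 11: y -7 -> -16  <-- first match

Answer: 11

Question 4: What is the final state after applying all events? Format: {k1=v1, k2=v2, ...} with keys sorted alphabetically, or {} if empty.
  after event 1 (t=3: DEL y): {}
  after event 2 (t=6: DEC y by 1): {y=-1}
  after event 3 (t=9: DEC x by 6): {x=-6, y=-1}
  after event 4 (t=16: DEC y by 6): {x=-6, y=-7}
  after event 5 (t=17: INC x by 11): {x=5, y=-7}
  after event 6 (t=26: SET x = 39): {x=39, y=-7}
  after event 7 (t=36: SET z = 50): {x=39, y=-7, z=50}
  after event 8 (t=45: DEC x by 8): {x=31, y=-7, z=50}
  after event 9 (t=51: SET z = 34): {x=31, y=-7, z=34}
  after event 10 (t=58: DEC x by 12): {x=19, y=-7, z=34}
  after event 11 (t=59: SET y = -16): {x=19, y=-16, z=34}

Answer: {x=19, y=-16, z=34}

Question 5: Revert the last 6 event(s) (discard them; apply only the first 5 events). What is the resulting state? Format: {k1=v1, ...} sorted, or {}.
Answer: {x=5, y=-7}

Derivation:
Keep first 5 events (discard last 6):
  after event 1 (t=3: DEL y): {}
  after event 2 (t=6: DEC y by 1): {y=-1}
  after event 3 (t=9: DEC x by 6): {x=-6, y=-1}
  after event 4 (t=16: DEC y by 6): {x=-6, y=-7}
  after event 5 (t=17: INC x by 11): {x=5, y=-7}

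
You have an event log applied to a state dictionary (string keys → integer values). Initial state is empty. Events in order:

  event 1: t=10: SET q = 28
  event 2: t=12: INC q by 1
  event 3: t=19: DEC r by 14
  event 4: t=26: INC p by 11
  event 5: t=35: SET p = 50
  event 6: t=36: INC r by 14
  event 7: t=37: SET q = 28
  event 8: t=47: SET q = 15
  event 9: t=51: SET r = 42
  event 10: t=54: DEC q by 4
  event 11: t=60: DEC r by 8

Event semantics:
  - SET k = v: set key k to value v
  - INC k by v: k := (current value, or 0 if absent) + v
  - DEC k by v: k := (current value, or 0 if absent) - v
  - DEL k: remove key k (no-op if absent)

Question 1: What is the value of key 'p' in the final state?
Answer: 50

Derivation:
Track key 'p' through all 11 events:
  event 1 (t=10: SET q = 28): p unchanged
  event 2 (t=12: INC q by 1): p unchanged
  event 3 (t=19: DEC r by 14): p unchanged
  event 4 (t=26: INC p by 11): p (absent) -> 11
  event 5 (t=35: SET p = 50): p 11 -> 50
  event 6 (t=36: INC r by 14): p unchanged
  event 7 (t=37: SET q = 28): p unchanged
  event 8 (t=47: SET q = 15): p unchanged
  event 9 (t=51: SET r = 42): p unchanged
  event 10 (t=54: DEC q by 4): p unchanged
  event 11 (t=60: DEC r by 8): p unchanged
Final: p = 50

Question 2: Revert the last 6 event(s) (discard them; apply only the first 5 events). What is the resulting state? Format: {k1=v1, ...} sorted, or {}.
Keep first 5 events (discard last 6):
  after event 1 (t=10: SET q = 28): {q=28}
  after event 2 (t=12: INC q by 1): {q=29}
  after event 3 (t=19: DEC r by 14): {q=29, r=-14}
  after event 4 (t=26: INC p by 11): {p=11, q=29, r=-14}
  after event 5 (t=35: SET p = 50): {p=50, q=29, r=-14}

Answer: {p=50, q=29, r=-14}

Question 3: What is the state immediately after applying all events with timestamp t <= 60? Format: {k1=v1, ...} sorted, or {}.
Apply events with t <= 60 (11 events):
  after event 1 (t=10: SET q = 28): {q=28}
  after event 2 (t=12: INC q by 1): {q=29}
  after event 3 (t=19: DEC r by 14): {q=29, r=-14}
  after event 4 (t=26: INC p by 11): {p=11, q=29, r=-14}
  after event 5 (t=35: SET p = 50): {p=50, q=29, r=-14}
  after event 6 (t=36: INC r by 14): {p=50, q=29, r=0}
  after event 7 (t=37: SET q = 28): {p=50, q=28, r=0}
  after event 8 (t=47: SET q = 15): {p=50, q=15, r=0}
  after event 9 (t=51: SET r = 42): {p=50, q=15, r=42}
  after event 10 (t=54: DEC q by 4): {p=50, q=11, r=42}
  after event 11 (t=60: DEC r by 8): {p=50, q=11, r=34}

Answer: {p=50, q=11, r=34}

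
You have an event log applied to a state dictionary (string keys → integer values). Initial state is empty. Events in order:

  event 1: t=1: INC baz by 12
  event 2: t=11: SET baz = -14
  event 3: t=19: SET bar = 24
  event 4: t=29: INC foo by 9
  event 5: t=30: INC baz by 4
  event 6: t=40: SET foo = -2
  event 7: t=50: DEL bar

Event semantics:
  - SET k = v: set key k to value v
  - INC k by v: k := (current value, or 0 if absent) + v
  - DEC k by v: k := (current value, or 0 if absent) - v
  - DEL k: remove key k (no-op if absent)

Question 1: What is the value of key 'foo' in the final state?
Track key 'foo' through all 7 events:
  event 1 (t=1: INC baz by 12): foo unchanged
  event 2 (t=11: SET baz = -14): foo unchanged
  event 3 (t=19: SET bar = 24): foo unchanged
  event 4 (t=29: INC foo by 9): foo (absent) -> 9
  event 5 (t=30: INC baz by 4): foo unchanged
  event 6 (t=40: SET foo = -2): foo 9 -> -2
  event 7 (t=50: DEL bar): foo unchanged
Final: foo = -2

Answer: -2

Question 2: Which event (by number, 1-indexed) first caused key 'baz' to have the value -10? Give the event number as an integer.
Answer: 5

Derivation:
Looking for first event where baz becomes -10:
  event 1: baz = 12
  event 2: baz = -14
  event 3: baz = -14
  event 4: baz = -14
  event 5: baz -14 -> -10  <-- first match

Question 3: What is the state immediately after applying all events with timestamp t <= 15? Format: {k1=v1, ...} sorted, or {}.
Answer: {baz=-14}

Derivation:
Apply events with t <= 15 (2 events):
  after event 1 (t=1: INC baz by 12): {baz=12}
  after event 2 (t=11: SET baz = -14): {baz=-14}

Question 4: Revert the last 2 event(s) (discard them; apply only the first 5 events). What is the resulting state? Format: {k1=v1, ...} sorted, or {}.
Keep first 5 events (discard last 2):
  after event 1 (t=1: INC baz by 12): {baz=12}
  after event 2 (t=11: SET baz = -14): {baz=-14}
  after event 3 (t=19: SET bar = 24): {bar=24, baz=-14}
  after event 4 (t=29: INC foo by 9): {bar=24, baz=-14, foo=9}
  after event 5 (t=30: INC baz by 4): {bar=24, baz=-10, foo=9}

Answer: {bar=24, baz=-10, foo=9}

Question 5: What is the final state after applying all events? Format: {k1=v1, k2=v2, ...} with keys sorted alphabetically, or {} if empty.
Answer: {baz=-10, foo=-2}

Derivation:
  after event 1 (t=1: INC baz by 12): {baz=12}
  after event 2 (t=11: SET baz = -14): {baz=-14}
  after event 3 (t=19: SET bar = 24): {bar=24, baz=-14}
  after event 4 (t=29: INC foo by 9): {bar=24, baz=-14, foo=9}
  after event 5 (t=30: INC baz by 4): {bar=24, baz=-10, foo=9}
  after event 6 (t=40: SET foo = -2): {bar=24, baz=-10, foo=-2}
  after event 7 (t=50: DEL bar): {baz=-10, foo=-2}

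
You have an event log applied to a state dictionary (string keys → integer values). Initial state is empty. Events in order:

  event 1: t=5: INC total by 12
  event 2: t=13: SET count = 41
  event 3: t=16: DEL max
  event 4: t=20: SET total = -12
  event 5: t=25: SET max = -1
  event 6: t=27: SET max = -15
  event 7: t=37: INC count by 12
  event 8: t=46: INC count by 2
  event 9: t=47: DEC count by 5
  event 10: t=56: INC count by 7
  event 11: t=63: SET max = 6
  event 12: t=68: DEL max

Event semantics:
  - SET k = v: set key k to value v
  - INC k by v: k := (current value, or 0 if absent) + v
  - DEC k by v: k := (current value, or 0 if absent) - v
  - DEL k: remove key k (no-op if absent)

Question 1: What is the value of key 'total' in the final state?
Track key 'total' through all 12 events:
  event 1 (t=5: INC total by 12): total (absent) -> 12
  event 2 (t=13: SET count = 41): total unchanged
  event 3 (t=16: DEL max): total unchanged
  event 4 (t=20: SET total = -12): total 12 -> -12
  event 5 (t=25: SET max = -1): total unchanged
  event 6 (t=27: SET max = -15): total unchanged
  event 7 (t=37: INC count by 12): total unchanged
  event 8 (t=46: INC count by 2): total unchanged
  event 9 (t=47: DEC count by 5): total unchanged
  event 10 (t=56: INC count by 7): total unchanged
  event 11 (t=63: SET max = 6): total unchanged
  event 12 (t=68: DEL max): total unchanged
Final: total = -12

Answer: -12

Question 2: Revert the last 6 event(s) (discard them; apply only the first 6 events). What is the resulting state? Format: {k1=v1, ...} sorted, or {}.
Keep first 6 events (discard last 6):
  after event 1 (t=5: INC total by 12): {total=12}
  after event 2 (t=13: SET count = 41): {count=41, total=12}
  after event 3 (t=16: DEL max): {count=41, total=12}
  after event 4 (t=20: SET total = -12): {count=41, total=-12}
  after event 5 (t=25: SET max = -1): {count=41, max=-1, total=-12}
  after event 6 (t=27: SET max = -15): {count=41, max=-15, total=-12}

Answer: {count=41, max=-15, total=-12}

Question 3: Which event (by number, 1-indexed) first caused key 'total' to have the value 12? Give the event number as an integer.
Looking for first event where total becomes 12:
  event 1: total (absent) -> 12  <-- first match

Answer: 1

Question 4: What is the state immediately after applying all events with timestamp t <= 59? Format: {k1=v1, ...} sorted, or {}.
Apply events with t <= 59 (10 events):
  after event 1 (t=5: INC total by 12): {total=12}
  after event 2 (t=13: SET count = 41): {count=41, total=12}
  after event 3 (t=16: DEL max): {count=41, total=12}
  after event 4 (t=20: SET total = -12): {count=41, total=-12}
  after event 5 (t=25: SET max = -1): {count=41, max=-1, total=-12}
  after event 6 (t=27: SET max = -15): {count=41, max=-15, total=-12}
  after event 7 (t=37: INC count by 12): {count=53, max=-15, total=-12}
  after event 8 (t=46: INC count by 2): {count=55, max=-15, total=-12}
  after event 9 (t=47: DEC count by 5): {count=50, max=-15, total=-12}
  after event 10 (t=56: INC count by 7): {count=57, max=-15, total=-12}

Answer: {count=57, max=-15, total=-12}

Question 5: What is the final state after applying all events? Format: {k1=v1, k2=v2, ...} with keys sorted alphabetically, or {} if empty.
Answer: {count=57, total=-12}

Derivation:
  after event 1 (t=5: INC total by 12): {total=12}
  after event 2 (t=13: SET count = 41): {count=41, total=12}
  after event 3 (t=16: DEL max): {count=41, total=12}
  after event 4 (t=20: SET total = -12): {count=41, total=-12}
  after event 5 (t=25: SET max = -1): {count=41, max=-1, total=-12}
  after event 6 (t=27: SET max = -15): {count=41, max=-15, total=-12}
  after event 7 (t=37: INC count by 12): {count=53, max=-15, total=-12}
  after event 8 (t=46: INC count by 2): {count=55, max=-15, total=-12}
  after event 9 (t=47: DEC count by 5): {count=50, max=-15, total=-12}
  after event 10 (t=56: INC count by 7): {count=57, max=-15, total=-12}
  after event 11 (t=63: SET max = 6): {count=57, max=6, total=-12}
  after event 12 (t=68: DEL max): {count=57, total=-12}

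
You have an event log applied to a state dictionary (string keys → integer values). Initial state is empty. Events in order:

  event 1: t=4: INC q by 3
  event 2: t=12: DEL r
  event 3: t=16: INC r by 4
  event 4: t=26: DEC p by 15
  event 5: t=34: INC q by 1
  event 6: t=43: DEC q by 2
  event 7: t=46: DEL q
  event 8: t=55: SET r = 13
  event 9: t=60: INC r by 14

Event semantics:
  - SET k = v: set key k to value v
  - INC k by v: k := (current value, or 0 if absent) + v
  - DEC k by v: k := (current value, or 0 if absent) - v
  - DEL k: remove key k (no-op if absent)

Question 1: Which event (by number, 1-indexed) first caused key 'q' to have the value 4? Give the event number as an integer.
Answer: 5

Derivation:
Looking for first event where q becomes 4:
  event 1: q = 3
  event 2: q = 3
  event 3: q = 3
  event 4: q = 3
  event 5: q 3 -> 4  <-- first match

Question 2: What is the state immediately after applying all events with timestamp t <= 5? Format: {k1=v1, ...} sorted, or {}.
Apply events with t <= 5 (1 events):
  after event 1 (t=4: INC q by 3): {q=3}

Answer: {q=3}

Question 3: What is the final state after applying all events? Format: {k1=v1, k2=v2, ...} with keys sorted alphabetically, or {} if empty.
Answer: {p=-15, r=27}

Derivation:
  after event 1 (t=4: INC q by 3): {q=3}
  after event 2 (t=12: DEL r): {q=3}
  after event 3 (t=16: INC r by 4): {q=3, r=4}
  after event 4 (t=26: DEC p by 15): {p=-15, q=3, r=4}
  after event 5 (t=34: INC q by 1): {p=-15, q=4, r=4}
  after event 6 (t=43: DEC q by 2): {p=-15, q=2, r=4}
  after event 7 (t=46: DEL q): {p=-15, r=4}
  after event 8 (t=55: SET r = 13): {p=-15, r=13}
  after event 9 (t=60: INC r by 14): {p=-15, r=27}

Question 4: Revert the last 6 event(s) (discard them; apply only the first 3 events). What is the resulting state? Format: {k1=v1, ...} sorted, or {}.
Keep first 3 events (discard last 6):
  after event 1 (t=4: INC q by 3): {q=3}
  after event 2 (t=12: DEL r): {q=3}
  after event 3 (t=16: INC r by 4): {q=3, r=4}

Answer: {q=3, r=4}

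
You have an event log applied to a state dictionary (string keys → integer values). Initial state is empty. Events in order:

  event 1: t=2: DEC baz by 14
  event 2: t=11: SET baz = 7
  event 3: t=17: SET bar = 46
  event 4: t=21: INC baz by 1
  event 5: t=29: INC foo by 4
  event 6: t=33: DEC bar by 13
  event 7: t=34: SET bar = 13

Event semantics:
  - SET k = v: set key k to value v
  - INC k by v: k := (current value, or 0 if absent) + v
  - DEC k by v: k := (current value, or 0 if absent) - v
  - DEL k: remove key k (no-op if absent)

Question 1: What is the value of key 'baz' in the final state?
Answer: 8

Derivation:
Track key 'baz' through all 7 events:
  event 1 (t=2: DEC baz by 14): baz (absent) -> -14
  event 2 (t=11: SET baz = 7): baz -14 -> 7
  event 3 (t=17: SET bar = 46): baz unchanged
  event 4 (t=21: INC baz by 1): baz 7 -> 8
  event 5 (t=29: INC foo by 4): baz unchanged
  event 6 (t=33: DEC bar by 13): baz unchanged
  event 7 (t=34: SET bar = 13): baz unchanged
Final: baz = 8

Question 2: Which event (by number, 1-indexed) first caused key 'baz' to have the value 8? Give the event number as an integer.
Answer: 4

Derivation:
Looking for first event where baz becomes 8:
  event 1: baz = -14
  event 2: baz = 7
  event 3: baz = 7
  event 4: baz 7 -> 8  <-- first match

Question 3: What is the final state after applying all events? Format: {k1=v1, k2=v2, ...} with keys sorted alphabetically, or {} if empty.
Answer: {bar=13, baz=8, foo=4}

Derivation:
  after event 1 (t=2: DEC baz by 14): {baz=-14}
  after event 2 (t=11: SET baz = 7): {baz=7}
  after event 3 (t=17: SET bar = 46): {bar=46, baz=7}
  after event 4 (t=21: INC baz by 1): {bar=46, baz=8}
  after event 5 (t=29: INC foo by 4): {bar=46, baz=8, foo=4}
  after event 6 (t=33: DEC bar by 13): {bar=33, baz=8, foo=4}
  after event 7 (t=34: SET bar = 13): {bar=13, baz=8, foo=4}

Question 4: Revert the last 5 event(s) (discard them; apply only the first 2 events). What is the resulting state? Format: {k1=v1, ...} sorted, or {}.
Keep first 2 events (discard last 5):
  after event 1 (t=2: DEC baz by 14): {baz=-14}
  after event 2 (t=11: SET baz = 7): {baz=7}

Answer: {baz=7}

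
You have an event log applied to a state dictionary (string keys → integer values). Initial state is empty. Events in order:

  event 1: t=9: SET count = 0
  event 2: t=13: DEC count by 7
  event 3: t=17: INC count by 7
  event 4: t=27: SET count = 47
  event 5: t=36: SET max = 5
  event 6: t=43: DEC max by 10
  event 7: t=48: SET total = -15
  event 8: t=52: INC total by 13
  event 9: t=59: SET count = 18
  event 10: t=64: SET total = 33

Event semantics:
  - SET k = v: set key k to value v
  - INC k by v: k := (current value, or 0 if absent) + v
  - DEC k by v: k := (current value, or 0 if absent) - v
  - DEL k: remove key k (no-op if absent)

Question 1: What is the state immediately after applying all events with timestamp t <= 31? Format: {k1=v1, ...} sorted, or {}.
Answer: {count=47}

Derivation:
Apply events with t <= 31 (4 events):
  after event 1 (t=9: SET count = 0): {count=0}
  after event 2 (t=13: DEC count by 7): {count=-7}
  after event 3 (t=17: INC count by 7): {count=0}
  after event 4 (t=27: SET count = 47): {count=47}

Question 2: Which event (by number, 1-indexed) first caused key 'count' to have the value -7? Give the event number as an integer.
Answer: 2

Derivation:
Looking for first event where count becomes -7:
  event 1: count = 0
  event 2: count 0 -> -7  <-- first match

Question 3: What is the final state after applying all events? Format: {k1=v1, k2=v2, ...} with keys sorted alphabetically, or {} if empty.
  after event 1 (t=9: SET count = 0): {count=0}
  after event 2 (t=13: DEC count by 7): {count=-7}
  after event 3 (t=17: INC count by 7): {count=0}
  after event 4 (t=27: SET count = 47): {count=47}
  after event 5 (t=36: SET max = 5): {count=47, max=5}
  after event 6 (t=43: DEC max by 10): {count=47, max=-5}
  after event 7 (t=48: SET total = -15): {count=47, max=-5, total=-15}
  after event 8 (t=52: INC total by 13): {count=47, max=-5, total=-2}
  after event 9 (t=59: SET count = 18): {count=18, max=-5, total=-2}
  after event 10 (t=64: SET total = 33): {count=18, max=-5, total=33}

Answer: {count=18, max=-5, total=33}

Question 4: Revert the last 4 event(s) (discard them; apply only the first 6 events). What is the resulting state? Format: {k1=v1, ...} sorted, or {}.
Keep first 6 events (discard last 4):
  after event 1 (t=9: SET count = 0): {count=0}
  after event 2 (t=13: DEC count by 7): {count=-7}
  after event 3 (t=17: INC count by 7): {count=0}
  after event 4 (t=27: SET count = 47): {count=47}
  after event 5 (t=36: SET max = 5): {count=47, max=5}
  after event 6 (t=43: DEC max by 10): {count=47, max=-5}

Answer: {count=47, max=-5}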